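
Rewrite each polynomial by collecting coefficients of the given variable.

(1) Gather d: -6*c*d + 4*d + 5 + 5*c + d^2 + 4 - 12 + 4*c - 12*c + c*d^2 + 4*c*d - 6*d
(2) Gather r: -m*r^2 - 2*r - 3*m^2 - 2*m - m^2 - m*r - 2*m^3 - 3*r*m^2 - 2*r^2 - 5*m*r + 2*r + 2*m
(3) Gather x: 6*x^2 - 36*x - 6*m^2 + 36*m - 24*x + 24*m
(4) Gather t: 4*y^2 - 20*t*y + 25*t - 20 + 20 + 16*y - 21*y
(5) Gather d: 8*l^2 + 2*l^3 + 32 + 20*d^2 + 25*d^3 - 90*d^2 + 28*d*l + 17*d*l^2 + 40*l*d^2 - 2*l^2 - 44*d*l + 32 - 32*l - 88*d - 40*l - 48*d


(1) = -3*c + d^2*(c + 1) + d*(-2*c - 2) - 3
(2) = -2*m^3 - 4*m^2 + r^2*(-m - 2) + r*(-3*m^2 - 6*m)
(3) = -6*m^2 + 60*m + 6*x^2 - 60*x
(4) = t*(25 - 20*y) + 4*y^2 - 5*y
(5) = 25*d^3 + d^2*(40*l - 70) + d*(17*l^2 - 16*l - 136) + 2*l^3 + 6*l^2 - 72*l + 64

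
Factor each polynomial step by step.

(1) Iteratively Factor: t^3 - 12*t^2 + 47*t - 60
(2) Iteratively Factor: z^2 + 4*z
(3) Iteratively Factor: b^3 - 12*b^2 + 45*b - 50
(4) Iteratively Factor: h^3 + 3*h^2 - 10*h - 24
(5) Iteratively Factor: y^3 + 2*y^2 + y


(1) = (t - 4)*(t^2 - 8*t + 15) = (t - 4)*(t - 3)*(t - 5)
(2) = (z)*(z + 4)
(3) = (b - 2)*(b^2 - 10*b + 25) = (b - 5)*(b - 2)*(b - 5)
(4) = (h + 2)*(h^2 + h - 12) = (h - 3)*(h + 2)*(h + 4)
(5) = (y)*(y^2 + 2*y + 1) = y*(y + 1)*(y + 1)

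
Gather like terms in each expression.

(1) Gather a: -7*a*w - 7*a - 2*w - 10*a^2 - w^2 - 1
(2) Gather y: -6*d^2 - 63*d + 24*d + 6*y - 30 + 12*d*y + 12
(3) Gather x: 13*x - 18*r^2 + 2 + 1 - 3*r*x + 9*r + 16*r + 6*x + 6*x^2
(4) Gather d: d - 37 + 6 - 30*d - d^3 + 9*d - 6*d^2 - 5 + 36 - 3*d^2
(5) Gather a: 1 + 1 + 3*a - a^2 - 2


(1) = -10*a^2 + a*(-7*w - 7) - w^2 - 2*w - 1
(2) = -6*d^2 - 39*d + y*(12*d + 6) - 18
(3) = -18*r^2 + 25*r + 6*x^2 + x*(19 - 3*r) + 3
(4) = -d^3 - 9*d^2 - 20*d
(5) = -a^2 + 3*a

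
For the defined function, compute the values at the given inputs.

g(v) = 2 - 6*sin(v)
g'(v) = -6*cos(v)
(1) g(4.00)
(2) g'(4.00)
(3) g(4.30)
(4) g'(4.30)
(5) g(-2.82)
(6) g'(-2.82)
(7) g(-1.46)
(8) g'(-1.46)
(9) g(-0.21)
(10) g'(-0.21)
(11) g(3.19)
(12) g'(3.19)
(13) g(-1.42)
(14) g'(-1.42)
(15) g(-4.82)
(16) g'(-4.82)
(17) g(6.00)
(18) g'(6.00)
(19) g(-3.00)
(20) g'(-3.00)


(1) = 6.54
(2) = 3.92
(3) = 7.50
(4) = 2.40
(5) = 3.90
(6) = 5.69
(7) = 7.96
(8) = -0.66
(9) = 3.25
(10) = -5.87
(11) = 2.29
(12) = 5.99
(13) = 7.93
(14) = -0.90
(15) = -3.97
(16) = -0.64
(17) = 3.68
(18) = -5.76
(19) = 2.85
(20) = 5.94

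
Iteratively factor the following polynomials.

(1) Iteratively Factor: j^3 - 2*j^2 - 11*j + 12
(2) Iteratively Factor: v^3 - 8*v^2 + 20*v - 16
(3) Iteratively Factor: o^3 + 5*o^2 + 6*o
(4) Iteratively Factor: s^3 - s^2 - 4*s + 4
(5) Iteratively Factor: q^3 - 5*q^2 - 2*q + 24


(1) = (j - 1)*(j^2 - j - 12) = (j - 4)*(j - 1)*(j + 3)
(2) = (v - 2)*(v^2 - 6*v + 8) = (v - 2)^2*(v - 4)
(3) = (o + 2)*(o^2 + 3*o) = (o + 2)*(o + 3)*(o)
(4) = (s - 1)*(s^2 - 4) = (s - 2)*(s - 1)*(s + 2)
(5) = (q - 4)*(q^2 - q - 6) = (q - 4)*(q + 2)*(q - 3)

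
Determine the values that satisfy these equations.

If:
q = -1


Then:
q = -1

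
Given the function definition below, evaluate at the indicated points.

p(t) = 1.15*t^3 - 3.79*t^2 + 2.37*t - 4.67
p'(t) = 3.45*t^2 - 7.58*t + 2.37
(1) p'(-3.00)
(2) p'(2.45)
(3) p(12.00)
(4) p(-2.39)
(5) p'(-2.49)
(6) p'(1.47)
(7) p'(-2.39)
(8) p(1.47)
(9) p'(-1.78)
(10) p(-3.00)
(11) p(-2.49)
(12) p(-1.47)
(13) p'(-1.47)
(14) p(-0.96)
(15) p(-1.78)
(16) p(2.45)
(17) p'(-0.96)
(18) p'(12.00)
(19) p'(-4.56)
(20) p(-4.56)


(1) = 56.16
(2) = 4.51
(3) = 1465.21
(4) = -47.68
(5) = 42.63
(6) = -1.32
(7) = 40.19
(8) = -5.72
(9) = 26.79
(10) = -76.94
(11) = -51.82
(12) = -20.00
(13) = 20.97
(14) = -11.46
(15) = -27.38
(16) = -4.70
(17) = 12.83
(18) = 408.21
(19) = 108.67
(20) = -203.33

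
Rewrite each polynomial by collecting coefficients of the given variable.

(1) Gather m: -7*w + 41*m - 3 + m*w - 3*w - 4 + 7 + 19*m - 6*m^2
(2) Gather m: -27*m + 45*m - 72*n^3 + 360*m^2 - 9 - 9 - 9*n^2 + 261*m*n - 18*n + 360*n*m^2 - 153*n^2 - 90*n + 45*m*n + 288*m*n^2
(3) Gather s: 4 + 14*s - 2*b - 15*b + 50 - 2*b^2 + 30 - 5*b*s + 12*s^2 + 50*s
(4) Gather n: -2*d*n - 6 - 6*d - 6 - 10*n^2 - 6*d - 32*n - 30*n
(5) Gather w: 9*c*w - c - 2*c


(1) = -6*m^2 + m*(w + 60) - 10*w
(2) = m^2*(360*n + 360) + m*(288*n^2 + 306*n + 18) - 72*n^3 - 162*n^2 - 108*n - 18
(3) = -2*b^2 - 17*b + 12*s^2 + s*(64 - 5*b) + 84
(4) = -12*d - 10*n^2 + n*(-2*d - 62) - 12
(5) = 9*c*w - 3*c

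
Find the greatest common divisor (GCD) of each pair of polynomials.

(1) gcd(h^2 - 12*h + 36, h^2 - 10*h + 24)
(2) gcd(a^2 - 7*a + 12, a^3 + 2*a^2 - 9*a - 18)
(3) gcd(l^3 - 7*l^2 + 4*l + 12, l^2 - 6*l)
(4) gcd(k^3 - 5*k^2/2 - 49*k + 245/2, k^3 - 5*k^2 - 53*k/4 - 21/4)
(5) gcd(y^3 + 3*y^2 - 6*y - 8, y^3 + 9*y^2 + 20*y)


(1) = h - 6
(2) = gcd((a - 4)*(a - 3), (a - 3)*(a + 2)*(a + 3)) = a - 3
(3) = gcd((l - 6)*(l - 2)*(l + 1), l*(l - 6)) = l - 6
(4) = gcd((k - 7)*(k - 5/2)*(k + 7), (k - 7)*(k + 1/2)*(k + 3/2)) = k - 7
(5) = gcd((y - 2)*(y + 1)*(y + 4), y*(y + 4)*(y + 5)) = y + 4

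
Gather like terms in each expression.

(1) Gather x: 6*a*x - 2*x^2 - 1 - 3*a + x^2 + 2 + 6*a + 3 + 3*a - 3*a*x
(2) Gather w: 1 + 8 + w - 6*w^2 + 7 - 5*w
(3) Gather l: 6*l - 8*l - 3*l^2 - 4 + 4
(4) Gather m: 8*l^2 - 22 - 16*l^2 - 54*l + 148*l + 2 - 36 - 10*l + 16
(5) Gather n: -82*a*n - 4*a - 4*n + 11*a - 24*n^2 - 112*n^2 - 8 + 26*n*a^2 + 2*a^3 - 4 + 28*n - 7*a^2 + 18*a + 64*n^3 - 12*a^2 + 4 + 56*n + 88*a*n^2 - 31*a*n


(1) = 3*a*x + 6*a - x^2 + 4
(2) = -6*w^2 - 4*w + 16
(3) = -3*l^2 - 2*l
(4) = -8*l^2 + 84*l - 40
(5) = 2*a^3 - 19*a^2 + 25*a + 64*n^3 + n^2*(88*a - 136) + n*(26*a^2 - 113*a + 80) - 8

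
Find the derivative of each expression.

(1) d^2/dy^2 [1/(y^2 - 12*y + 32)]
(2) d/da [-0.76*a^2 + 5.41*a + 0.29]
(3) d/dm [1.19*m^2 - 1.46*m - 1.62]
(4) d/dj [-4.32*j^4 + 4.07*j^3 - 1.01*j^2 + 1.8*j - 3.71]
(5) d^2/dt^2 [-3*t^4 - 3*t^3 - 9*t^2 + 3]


(1) = 2*(-y^2 + 12*y + 4*(y - 6)^2 - 32)/(y^2 - 12*y + 32)^3
(2) = 5.41 - 1.52*a
(3) = 2.38*m - 1.46
(4) = -17.28*j^3 + 12.21*j^2 - 2.02*j + 1.8
(5) = -36*t^2 - 18*t - 18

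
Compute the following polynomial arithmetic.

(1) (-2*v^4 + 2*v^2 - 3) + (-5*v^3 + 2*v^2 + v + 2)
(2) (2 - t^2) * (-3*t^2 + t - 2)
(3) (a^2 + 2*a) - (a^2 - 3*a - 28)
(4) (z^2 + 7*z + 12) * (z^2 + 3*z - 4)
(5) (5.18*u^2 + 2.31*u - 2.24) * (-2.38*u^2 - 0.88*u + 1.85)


(1) = -2*v^4 - 5*v^3 + 4*v^2 + v - 1
(2) = 3*t^4 - t^3 - 4*t^2 + 2*t - 4
(3) = 5*a + 28
(4) = z^4 + 10*z^3 + 29*z^2 + 8*z - 48
(5) = -12.3284*u^4 - 10.0562*u^3 + 12.8814*u^2 + 6.2447*u - 4.144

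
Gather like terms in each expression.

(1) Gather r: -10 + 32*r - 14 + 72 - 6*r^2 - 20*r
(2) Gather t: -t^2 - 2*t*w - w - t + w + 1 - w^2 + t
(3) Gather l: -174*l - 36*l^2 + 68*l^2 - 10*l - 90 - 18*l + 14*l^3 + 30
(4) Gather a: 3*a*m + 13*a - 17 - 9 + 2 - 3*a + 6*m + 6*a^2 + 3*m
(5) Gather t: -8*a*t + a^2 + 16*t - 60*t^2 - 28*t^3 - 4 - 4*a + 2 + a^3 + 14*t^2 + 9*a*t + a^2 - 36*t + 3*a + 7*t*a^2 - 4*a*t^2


(1) = -6*r^2 + 12*r + 48
(2) = -t^2 - 2*t*w - w^2 + 1
(3) = 14*l^3 + 32*l^2 - 202*l - 60
(4) = 6*a^2 + a*(3*m + 10) + 9*m - 24
(5) = a^3 + 2*a^2 - a - 28*t^3 + t^2*(-4*a - 46) + t*(7*a^2 + a - 20) - 2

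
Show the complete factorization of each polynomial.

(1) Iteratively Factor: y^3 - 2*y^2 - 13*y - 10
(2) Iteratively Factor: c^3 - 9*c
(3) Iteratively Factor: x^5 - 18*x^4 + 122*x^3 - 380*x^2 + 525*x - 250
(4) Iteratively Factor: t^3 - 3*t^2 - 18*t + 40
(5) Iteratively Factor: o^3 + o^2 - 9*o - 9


(1) = (y - 5)*(y^2 + 3*y + 2) = (y - 5)*(y + 1)*(y + 2)
(2) = (c)*(c^2 - 9) = c*(c + 3)*(c - 3)
(3) = (x - 5)*(x^4 - 13*x^3 + 57*x^2 - 95*x + 50) = (x - 5)^2*(x^3 - 8*x^2 + 17*x - 10) = (x - 5)^2*(x - 2)*(x^2 - 6*x + 5) = (x - 5)^3*(x - 2)*(x - 1)
(4) = (t - 5)*(t^2 + 2*t - 8) = (t - 5)*(t - 2)*(t + 4)
(5) = (o + 3)*(o^2 - 2*o - 3) = (o - 3)*(o + 3)*(o + 1)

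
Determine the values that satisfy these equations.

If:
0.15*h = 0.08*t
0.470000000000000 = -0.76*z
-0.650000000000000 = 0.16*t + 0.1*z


Then:
h = -1.96
t = -3.68
z = -0.62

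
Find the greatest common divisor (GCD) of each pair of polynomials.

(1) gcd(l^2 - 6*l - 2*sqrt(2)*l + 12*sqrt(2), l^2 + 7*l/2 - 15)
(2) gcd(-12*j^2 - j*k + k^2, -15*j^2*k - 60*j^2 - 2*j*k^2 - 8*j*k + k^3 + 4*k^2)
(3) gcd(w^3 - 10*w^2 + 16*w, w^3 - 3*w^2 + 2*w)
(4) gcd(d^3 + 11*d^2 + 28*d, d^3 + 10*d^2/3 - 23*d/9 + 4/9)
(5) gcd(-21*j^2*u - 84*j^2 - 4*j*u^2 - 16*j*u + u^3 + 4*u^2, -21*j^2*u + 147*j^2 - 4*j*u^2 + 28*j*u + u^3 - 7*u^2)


(1) = gcd((l - 6)*(l - 2*sqrt(2)), (l - 5/2)*(l + 6)) = 1
(2) = gcd((-4*j + k)*(3*j + k), (-5*j + k)*(3*j + k)*(k + 4)) = 3*j + k
(3) = gcd(w*(w - 8)*(w - 2), w*(w - 2)*(w - 1)) = w^2 - 2*w
(4) = d + 4
(5) = gcd((-7*j + u)*(3*j + u)*(u + 4), (-7*j + u)*(3*j + u)*(u - 7)) = -21*j^2 - 4*j*u + u^2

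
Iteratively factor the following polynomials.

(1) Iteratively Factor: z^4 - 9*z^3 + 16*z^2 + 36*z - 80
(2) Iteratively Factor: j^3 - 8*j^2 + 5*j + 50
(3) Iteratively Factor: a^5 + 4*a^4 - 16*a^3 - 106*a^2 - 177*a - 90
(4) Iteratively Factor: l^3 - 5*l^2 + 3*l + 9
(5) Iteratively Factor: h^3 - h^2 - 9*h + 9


(1) = (z - 5)*(z^3 - 4*z^2 - 4*z + 16) = (z - 5)*(z - 2)*(z^2 - 2*z - 8) = (z - 5)*(z - 4)*(z - 2)*(z + 2)
(2) = (j - 5)*(j^2 - 3*j - 10) = (j - 5)^2*(j + 2)
(3) = (a + 1)*(a^4 + 3*a^3 - 19*a^2 - 87*a - 90) = (a + 1)*(a + 3)*(a^3 - 19*a - 30) = (a - 5)*(a + 1)*(a + 3)*(a^2 + 5*a + 6) = (a - 5)*(a + 1)*(a + 3)^2*(a + 2)
(4) = (l - 3)*(l^2 - 2*l - 3) = (l - 3)*(l + 1)*(l - 3)
(5) = (h + 3)*(h^2 - 4*h + 3) = (h - 3)*(h + 3)*(h - 1)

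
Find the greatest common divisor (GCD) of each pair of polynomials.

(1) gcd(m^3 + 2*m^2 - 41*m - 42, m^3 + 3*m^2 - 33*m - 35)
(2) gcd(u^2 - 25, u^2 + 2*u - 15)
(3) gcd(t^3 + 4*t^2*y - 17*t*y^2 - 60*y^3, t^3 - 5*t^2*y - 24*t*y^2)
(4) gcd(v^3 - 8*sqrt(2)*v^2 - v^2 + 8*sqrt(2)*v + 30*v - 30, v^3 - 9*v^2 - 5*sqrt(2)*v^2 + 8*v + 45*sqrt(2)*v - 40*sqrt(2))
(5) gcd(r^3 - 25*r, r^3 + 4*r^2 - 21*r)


(1) = gcd((m - 6)*(m + 1)*(m + 7), (m - 5)*(m + 1)*(m + 7)) = m^2 + 8*m + 7
(2) = u + 5
(3) = gcd((t - 4*y)*(t + 3*y)*(t + 5*y), t*(t - 8*y)*(t + 3*y)) = t + 3*y
(4) = gcd((v - 1)*(v - 5*sqrt(2))*(v - 3*sqrt(2)), (v - 8)*(v - 1)*(v - 5*sqrt(2))) = v^2 + v*(-5*sqrt(2) - 1) + 5*sqrt(2)
(5) = gcd(r*(r - 5)*(r + 5), r*(r - 3)*(r + 7)) = r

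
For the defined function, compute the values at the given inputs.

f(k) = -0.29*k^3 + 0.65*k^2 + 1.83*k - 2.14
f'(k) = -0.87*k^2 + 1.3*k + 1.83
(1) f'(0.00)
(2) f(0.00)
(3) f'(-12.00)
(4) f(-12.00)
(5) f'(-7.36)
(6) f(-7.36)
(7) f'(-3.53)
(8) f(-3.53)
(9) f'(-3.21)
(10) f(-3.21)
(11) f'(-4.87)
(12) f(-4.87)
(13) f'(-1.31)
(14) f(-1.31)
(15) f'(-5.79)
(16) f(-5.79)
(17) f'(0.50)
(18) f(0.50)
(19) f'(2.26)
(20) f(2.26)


(1) = 1.83
(2) = -2.14
(3) = -139.05
(4) = 570.62
(5) = -54.87
(6) = 135.22
(7) = -13.60
(8) = 12.26
(9) = -11.31
(10) = 8.28
(11) = -25.13
(12) = 37.86
(13) = -1.37
(14) = -2.77
(15) = -34.86
(16) = 65.35
(17) = 2.26
(18) = -1.10
(19) = 0.32
(20) = 1.97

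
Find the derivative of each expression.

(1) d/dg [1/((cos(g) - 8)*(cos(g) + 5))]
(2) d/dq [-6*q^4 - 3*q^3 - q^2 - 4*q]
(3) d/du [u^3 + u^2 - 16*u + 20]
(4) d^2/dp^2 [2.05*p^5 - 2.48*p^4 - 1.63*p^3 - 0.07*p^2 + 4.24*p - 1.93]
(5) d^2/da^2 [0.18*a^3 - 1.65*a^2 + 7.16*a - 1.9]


(1) = (2*cos(g) - 3)*sin(g)/((cos(g) - 8)^2*(cos(g) + 5)^2)
(2) = -24*q^3 - 9*q^2 - 2*q - 4
(3) = 3*u^2 + 2*u - 16
(4) = 41.0*p^3 - 29.76*p^2 - 9.78*p - 0.14
(5) = 1.08*a - 3.3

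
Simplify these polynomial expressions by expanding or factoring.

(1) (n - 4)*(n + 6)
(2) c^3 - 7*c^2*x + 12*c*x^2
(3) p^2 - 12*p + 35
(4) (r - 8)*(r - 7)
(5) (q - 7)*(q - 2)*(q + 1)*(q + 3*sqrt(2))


(1) = n^2 + 2*n - 24
(2) = c*(c - 4*x)*(c - 3*x)
(3) = (p - 7)*(p - 5)
(4) = r^2 - 15*r + 56
(5) = q^4 - 8*q^3 + 3*sqrt(2)*q^3 - 24*sqrt(2)*q^2 + 5*q^2 + 14*q + 15*sqrt(2)*q + 42*sqrt(2)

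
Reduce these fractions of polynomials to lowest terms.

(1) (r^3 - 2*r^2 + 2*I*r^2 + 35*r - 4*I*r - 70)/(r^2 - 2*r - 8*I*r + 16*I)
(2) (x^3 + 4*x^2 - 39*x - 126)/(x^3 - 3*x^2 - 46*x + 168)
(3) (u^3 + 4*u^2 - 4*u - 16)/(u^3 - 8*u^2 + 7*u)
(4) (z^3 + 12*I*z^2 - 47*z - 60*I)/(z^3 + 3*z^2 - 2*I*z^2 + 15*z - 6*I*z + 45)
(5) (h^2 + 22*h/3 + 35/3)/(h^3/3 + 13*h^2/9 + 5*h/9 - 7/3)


(1) = (r^2 + 2*I*r + 35)/(r - 8*I)
(2) = (x + 3)/(x - 4)
(3) = (u^3 + 4*u^2 - 4*u - 16)/(u^3 - 8*u^2 + 7*u)
(4) = (z^2 + 9*I*z - 20)/(z^2 + z*(3 - 5*I) - 15*I)
(5) = (3*h + 15)/(h^2 + 2*h - 3)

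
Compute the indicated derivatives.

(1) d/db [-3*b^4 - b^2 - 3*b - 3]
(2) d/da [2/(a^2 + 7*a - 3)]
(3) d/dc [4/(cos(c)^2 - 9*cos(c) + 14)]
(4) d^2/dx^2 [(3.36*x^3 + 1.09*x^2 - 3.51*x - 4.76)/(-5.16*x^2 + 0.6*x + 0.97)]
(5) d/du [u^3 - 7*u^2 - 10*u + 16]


(1) = -12*b^3 - 2*b - 3
(2) = 2*(-2*a - 7)/(a^2 + 7*a - 3)^2
(3) = 4*(2*cos(c) - 9)*sin(c)/(cos(c)^2 - 9*cos(c) + 14)^2
(4) = (144.108288*x^3 + 715.960008*x^2 - 1.980792*x + 44.939902)/(137.388096*x^6 - 47.92608*x^5 - 71.907696*x^4 + 17.80272*x^3 + 13.517532*x^2 - 1.69362*x - 0.912673)
(5) = 3*u^2 - 14*u - 10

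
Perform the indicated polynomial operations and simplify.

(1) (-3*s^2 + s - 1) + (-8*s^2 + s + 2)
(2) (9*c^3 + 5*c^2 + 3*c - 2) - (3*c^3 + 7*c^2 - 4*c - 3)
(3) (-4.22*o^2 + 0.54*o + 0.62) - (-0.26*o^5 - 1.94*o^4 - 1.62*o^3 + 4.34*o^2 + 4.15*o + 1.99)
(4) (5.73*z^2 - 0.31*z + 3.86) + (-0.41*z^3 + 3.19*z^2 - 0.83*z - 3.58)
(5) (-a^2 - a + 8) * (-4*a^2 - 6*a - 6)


(1) = -11*s^2 + 2*s + 1
(2) = 6*c^3 - 2*c^2 + 7*c + 1
(3) = 0.26*o^5 + 1.94*o^4 + 1.62*o^3 - 8.56*o^2 - 3.61*o - 1.37
(4) = -0.41*z^3 + 8.92*z^2 - 1.14*z + 0.28
(5) = 4*a^4 + 10*a^3 - 20*a^2 - 42*a - 48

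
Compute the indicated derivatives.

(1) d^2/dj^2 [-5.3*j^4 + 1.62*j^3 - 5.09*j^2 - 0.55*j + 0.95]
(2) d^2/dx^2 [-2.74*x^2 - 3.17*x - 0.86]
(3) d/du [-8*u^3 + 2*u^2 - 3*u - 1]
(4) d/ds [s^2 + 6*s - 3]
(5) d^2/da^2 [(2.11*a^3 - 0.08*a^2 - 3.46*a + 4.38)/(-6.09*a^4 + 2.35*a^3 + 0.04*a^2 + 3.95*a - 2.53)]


(1) = -63.6*j^2 + 9.72*j - 10.18
(2) = -5.48000000000000
(3) = -24*u^2 + 4*u - 3
(4) = 2*s + 6
(5) = (-156.511782*a^9 + 17.802288*a^8 + 1529.944416*a^7 - 4750.482414*a^6 + 2910.976722*a^5 + 45.708*a^4 - 775.207762*a^3 + 939.26601*a^2 - 239.334462*a - 67.385248)/(225.866529*a^12 - 261.471105*a^11 + 96.445503*a^10 - 449.0371*a^9 + 620.047761*a^8 - 276.928155*a^7 + 321.047738*a^6 - 473.752155*a^5 + 255.992637*a^4 - 104.35778*a^3 + 117.654867*a^2 - 75.850665*a + 16.194277)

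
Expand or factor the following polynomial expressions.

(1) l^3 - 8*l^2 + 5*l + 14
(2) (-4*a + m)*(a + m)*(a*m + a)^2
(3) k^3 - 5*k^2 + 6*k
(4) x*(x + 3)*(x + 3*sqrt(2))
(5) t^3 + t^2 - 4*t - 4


(1) = (l - 7)*(l - 2)*(l + 1)
(2) = -4*a^4*m^2 - 8*a^4*m - 4*a^4 - 3*a^3*m^3 - 6*a^3*m^2 - 3*a^3*m + a^2*m^4 + 2*a^2*m^3 + a^2*m^2
(3) = k*(k - 3)*(k - 2)
(4) = x^3 + 3*x^2 + 3*sqrt(2)*x^2 + 9*sqrt(2)*x
(5) = (t - 2)*(t + 1)*(t + 2)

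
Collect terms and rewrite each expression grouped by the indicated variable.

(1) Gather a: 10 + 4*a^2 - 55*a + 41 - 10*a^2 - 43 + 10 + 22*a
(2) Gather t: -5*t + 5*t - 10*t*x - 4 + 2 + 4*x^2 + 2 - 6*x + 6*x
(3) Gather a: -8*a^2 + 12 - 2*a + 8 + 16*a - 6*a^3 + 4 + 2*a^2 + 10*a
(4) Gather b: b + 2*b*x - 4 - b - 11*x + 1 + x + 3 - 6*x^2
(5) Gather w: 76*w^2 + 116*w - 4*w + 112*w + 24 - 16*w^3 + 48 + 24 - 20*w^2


(1) = -6*a^2 - 33*a + 18
(2) = -10*t*x + 4*x^2
(3) = -6*a^3 - 6*a^2 + 24*a + 24
(4) = 2*b*x - 6*x^2 - 10*x
(5) = -16*w^3 + 56*w^2 + 224*w + 96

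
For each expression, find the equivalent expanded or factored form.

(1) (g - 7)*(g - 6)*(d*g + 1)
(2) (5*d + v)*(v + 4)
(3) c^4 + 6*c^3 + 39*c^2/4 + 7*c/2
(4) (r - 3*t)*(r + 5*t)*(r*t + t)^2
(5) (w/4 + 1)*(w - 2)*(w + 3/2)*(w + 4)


(1) = d*g^3 - 13*d*g^2 + 42*d*g + g^2 - 13*g + 42
(2) = 5*d*v + 20*d + v^2 + 4*v
(3) = c*(c + 1/2)*(c + 2)*(c + 7/2)
(4) = r^4*t^2 + 2*r^3*t^3 + 2*r^3*t^2 - 15*r^2*t^4 + 4*r^2*t^3 + r^2*t^2 - 30*r*t^4 + 2*r*t^3 - 15*t^4
(5) = w^4/4 + 15*w^3/8 + 9*w^2/4 - 8*w - 12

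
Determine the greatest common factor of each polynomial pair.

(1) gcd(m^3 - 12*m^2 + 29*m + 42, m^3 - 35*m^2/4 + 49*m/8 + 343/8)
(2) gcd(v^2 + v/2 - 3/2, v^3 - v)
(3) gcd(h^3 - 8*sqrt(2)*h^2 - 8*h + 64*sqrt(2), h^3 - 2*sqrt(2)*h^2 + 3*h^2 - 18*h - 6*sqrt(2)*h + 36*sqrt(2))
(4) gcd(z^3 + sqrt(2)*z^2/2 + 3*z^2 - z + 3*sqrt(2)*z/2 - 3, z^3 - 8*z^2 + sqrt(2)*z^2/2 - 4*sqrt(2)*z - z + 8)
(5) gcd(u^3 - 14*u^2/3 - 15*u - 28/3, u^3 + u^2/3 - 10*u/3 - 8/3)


(1) = gcd((m - 7)*(m - 6)*(m + 1), (m - 7)*(m - 7/2)*(m + 7/4)) = m - 7
(2) = gcd((v - 1)*(v + 3/2), v*(v - 1)*(v + 1)) = v - 1
(3) = gcd((h - 8*sqrt(2))*(h - 2*sqrt(2))*(h + 2*sqrt(2)), (h - 3)*(h + 6)*(h - 2*sqrt(2))) = h - 2*sqrt(2)
(4) = z^2 + sqrt(2)*z/2 - 1
(5) = gcd((u - 7)*(u + 1)*(u + 4/3), (u - 2)*(u + 1)*(u + 4/3)) = u^2 + 7*u/3 + 4/3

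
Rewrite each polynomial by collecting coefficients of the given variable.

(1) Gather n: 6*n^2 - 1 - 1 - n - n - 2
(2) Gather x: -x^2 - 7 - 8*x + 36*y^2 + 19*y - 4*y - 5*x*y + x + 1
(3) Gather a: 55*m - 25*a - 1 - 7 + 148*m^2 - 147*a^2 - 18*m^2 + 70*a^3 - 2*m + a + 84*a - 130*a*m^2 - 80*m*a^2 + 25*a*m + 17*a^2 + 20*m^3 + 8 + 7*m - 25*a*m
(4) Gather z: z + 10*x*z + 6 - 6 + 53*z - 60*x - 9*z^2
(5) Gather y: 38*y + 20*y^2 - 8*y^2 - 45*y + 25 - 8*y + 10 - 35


(1) = 6*n^2 - 2*n - 4
(2) = -x^2 + x*(-5*y - 7) + 36*y^2 + 15*y - 6
(3) = 70*a^3 + a^2*(-80*m - 130) + a*(60 - 130*m^2) + 20*m^3 + 130*m^2 + 60*m
(4) = -60*x - 9*z^2 + z*(10*x + 54)
(5) = 12*y^2 - 15*y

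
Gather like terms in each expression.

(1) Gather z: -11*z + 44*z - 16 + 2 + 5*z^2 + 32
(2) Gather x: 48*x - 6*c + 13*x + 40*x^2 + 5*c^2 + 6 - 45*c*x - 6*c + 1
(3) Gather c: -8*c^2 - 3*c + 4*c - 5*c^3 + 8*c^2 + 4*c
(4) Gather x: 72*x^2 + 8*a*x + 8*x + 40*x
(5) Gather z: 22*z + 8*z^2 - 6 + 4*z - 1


(1) = 5*z^2 + 33*z + 18
(2) = 5*c^2 - 12*c + 40*x^2 + x*(61 - 45*c) + 7
(3) = -5*c^3 + 5*c
(4) = 72*x^2 + x*(8*a + 48)
(5) = 8*z^2 + 26*z - 7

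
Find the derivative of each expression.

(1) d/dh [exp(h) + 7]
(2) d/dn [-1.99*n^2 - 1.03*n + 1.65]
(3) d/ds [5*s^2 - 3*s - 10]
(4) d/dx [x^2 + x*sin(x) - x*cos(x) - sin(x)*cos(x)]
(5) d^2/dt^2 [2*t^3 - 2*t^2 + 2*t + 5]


(1) = exp(h)
(2) = -3.98*n - 1.03
(3) = 10*s - 3
(4) = sqrt(2)*x*sin(x + pi/4) + 2*x - cos(2*x) - sqrt(2)*cos(x + pi/4)
(5) = 12*t - 4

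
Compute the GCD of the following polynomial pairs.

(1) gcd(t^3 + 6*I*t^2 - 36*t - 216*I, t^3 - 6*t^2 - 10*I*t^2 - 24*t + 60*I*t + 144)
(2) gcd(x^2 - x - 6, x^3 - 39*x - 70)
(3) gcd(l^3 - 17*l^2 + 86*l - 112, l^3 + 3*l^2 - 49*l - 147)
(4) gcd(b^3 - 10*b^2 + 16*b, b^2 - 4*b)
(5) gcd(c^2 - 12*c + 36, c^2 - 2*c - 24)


(1) = t - 6
(2) = x + 2
(3) = gcd((l - 8)*(l - 7)*(l - 2), (l - 7)*(l + 3)*(l + 7)) = l - 7
(4) = b
(5) = c - 6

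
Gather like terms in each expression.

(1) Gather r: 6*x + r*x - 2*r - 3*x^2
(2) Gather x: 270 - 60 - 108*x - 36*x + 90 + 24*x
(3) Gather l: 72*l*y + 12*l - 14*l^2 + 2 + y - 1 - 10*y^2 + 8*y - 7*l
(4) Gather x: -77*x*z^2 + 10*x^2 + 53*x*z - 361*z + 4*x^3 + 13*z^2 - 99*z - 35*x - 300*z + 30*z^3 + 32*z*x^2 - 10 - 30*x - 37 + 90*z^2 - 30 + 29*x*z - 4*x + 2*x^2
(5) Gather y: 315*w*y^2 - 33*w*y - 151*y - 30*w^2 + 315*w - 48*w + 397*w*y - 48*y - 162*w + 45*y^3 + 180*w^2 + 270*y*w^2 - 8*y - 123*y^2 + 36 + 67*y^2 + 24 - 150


(1) = r*(x - 2) - 3*x^2 + 6*x
(2) = 300 - 120*x
(3) = -14*l^2 + l*(72*y + 5) - 10*y^2 + 9*y + 1
(4) = 4*x^3 + x^2*(32*z + 12) + x*(-77*z^2 + 82*z - 69) + 30*z^3 + 103*z^2 - 760*z - 77
(5) = 150*w^2 + 105*w + 45*y^3 + y^2*(315*w - 56) + y*(270*w^2 + 364*w - 207) - 90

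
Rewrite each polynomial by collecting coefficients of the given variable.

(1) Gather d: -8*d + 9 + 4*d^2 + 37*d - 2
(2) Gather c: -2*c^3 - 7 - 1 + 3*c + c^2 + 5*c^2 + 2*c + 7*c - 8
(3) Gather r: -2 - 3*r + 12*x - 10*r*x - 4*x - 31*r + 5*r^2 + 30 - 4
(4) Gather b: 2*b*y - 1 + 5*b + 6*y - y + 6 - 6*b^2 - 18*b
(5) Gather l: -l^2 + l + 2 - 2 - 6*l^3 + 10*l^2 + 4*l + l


(1) = 4*d^2 + 29*d + 7
(2) = -2*c^3 + 6*c^2 + 12*c - 16
(3) = 5*r^2 + r*(-10*x - 34) + 8*x + 24
(4) = -6*b^2 + b*(2*y - 13) + 5*y + 5
(5) = -6*l^3 + 9*l^2 + 6*l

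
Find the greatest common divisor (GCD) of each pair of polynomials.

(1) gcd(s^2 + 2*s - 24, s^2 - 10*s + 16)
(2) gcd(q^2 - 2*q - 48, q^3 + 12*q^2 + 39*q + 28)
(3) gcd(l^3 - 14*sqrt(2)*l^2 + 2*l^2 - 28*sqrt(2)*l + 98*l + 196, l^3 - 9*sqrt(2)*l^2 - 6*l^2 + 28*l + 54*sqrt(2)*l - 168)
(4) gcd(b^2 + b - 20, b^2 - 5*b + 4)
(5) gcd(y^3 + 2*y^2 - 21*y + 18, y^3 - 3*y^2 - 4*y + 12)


(1) = 1
(2) = 1
(3) = l - 7*sqrt(2)
(4) = b - 4
(5) = gcd((y - 3)*(y - 1)*(y + 6), (y - 3)*(y - 2)*(y + 2)) = y - 3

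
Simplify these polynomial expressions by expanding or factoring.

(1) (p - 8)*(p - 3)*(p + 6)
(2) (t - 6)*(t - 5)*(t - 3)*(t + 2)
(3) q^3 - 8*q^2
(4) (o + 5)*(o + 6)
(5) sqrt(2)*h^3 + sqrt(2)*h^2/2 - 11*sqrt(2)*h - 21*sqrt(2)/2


(1) = p^3 - 5*p^2 - 42*p + 144
(2) = t^4 - 12*t^3 + 35*t^2 + 36*t - 180
(3) = q^2*(q - 8)
(4) = o^2 + 11*o + 30
(5) = (h - 7/2)*(h + 3)*(sqrt(2)*h + sqrt(2))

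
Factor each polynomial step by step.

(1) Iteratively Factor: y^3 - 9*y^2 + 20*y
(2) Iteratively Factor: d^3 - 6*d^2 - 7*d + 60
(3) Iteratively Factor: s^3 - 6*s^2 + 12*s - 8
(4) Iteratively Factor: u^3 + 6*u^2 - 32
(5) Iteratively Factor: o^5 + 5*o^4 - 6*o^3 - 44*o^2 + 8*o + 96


(1) = (y - 5)*(y^2 - 4*y) = y*(y - 5)*(y - 4)
(2) = (d - 5)*(d^2 - d - 12) = (d - 5)*(d - 4)*(d + 3)
(3) = (s - 2)*(s^2 - 4*s + 4) = (s - 2)^2*(s - 2)
(4) = (u - 2)*(u^2 + 8*u + 16) = (u - 2)*(u + 4)*(u + 4)
(5) = (o - 2)*(o^4 + 7*o^3 + 8*o^2 - 28*o - 48) = (o - 2)*(o + 2)*(o^3 + 5*o^2 - 2*o - 24) = (o - 2)^2*(o + 2)*(o^2 + 7*o + 12) = (o - 2)^2*(o + 2)*(o + 3)*(o + 4)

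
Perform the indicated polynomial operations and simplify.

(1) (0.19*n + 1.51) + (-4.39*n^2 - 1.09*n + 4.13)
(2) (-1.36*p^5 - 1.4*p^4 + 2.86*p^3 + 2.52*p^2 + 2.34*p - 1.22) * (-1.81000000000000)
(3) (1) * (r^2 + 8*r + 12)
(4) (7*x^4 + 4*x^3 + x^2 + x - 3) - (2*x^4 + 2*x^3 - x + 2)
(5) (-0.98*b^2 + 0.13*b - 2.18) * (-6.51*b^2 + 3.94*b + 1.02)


(1) = -4.39*n^2 - 0.9*n + 5.64
(2) = 2.4616*p^5 + 2.534*p^4 - 5.1766*p^3 - 4.5612*p^2 - 4.2354*p + 2.2082
(3) = r^2 + 8*r + 12
(4) = 5*x^4 + 2*x^3 + x^2 + 2*x - 5
(5) = 6.3798*b^4 - 4.7075*b^3 + 13.7044*b^2 - 8.4566*b - 2.2236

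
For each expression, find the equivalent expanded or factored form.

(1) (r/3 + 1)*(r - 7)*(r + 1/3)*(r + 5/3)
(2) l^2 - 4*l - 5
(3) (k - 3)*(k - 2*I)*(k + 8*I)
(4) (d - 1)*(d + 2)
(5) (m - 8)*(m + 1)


(1) = r^4/3 - 2*r^3/3 - 256*r^2/27 - 398*r/27 - 35/9
(2) = (l - 5)*(l + 1)
(3) = k^3 - 3*k^2 + 6*I*k^2 + 16*k - 18*I*k - 48
(4) = d^2 + d - 2
(5) = m^2 - 7*m - 8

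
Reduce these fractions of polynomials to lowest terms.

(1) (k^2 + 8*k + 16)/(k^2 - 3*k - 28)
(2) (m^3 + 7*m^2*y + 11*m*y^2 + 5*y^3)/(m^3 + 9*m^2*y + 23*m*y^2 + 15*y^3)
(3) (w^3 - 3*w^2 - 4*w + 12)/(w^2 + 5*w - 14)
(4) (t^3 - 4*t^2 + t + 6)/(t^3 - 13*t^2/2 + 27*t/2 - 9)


(1) = (k + 4)/(k - 7)
(2) = (m + y)/(m + 3*y)
(3) = (w^2 - w - 6)/(w + 7)
(4) = (2*t + 2)/(2*t - 3)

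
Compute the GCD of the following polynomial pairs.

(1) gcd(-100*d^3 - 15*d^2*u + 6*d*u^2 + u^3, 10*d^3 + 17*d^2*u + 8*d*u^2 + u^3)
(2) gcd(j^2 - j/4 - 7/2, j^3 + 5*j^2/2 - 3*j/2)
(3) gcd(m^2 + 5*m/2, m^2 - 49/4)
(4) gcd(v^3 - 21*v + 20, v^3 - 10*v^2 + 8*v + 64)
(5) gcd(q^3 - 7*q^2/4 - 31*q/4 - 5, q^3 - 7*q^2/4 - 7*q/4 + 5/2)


(1) = 5*d + u
(2) = gcd((j - 2)*(j + 7/4), j*(j - 1/2)*(j + 3)) = 1
(3) = 1
(4) = gcd((v - 4)*(v - 1)*(v + 5), (v - 8)*(v - 4)*(v + 2)) = v - 4
(5) = gcd((q - 4)*(q + 1)*(q + 5/4), (q - 2)*(q - 1)*(q + 5/4)) = q + 5/4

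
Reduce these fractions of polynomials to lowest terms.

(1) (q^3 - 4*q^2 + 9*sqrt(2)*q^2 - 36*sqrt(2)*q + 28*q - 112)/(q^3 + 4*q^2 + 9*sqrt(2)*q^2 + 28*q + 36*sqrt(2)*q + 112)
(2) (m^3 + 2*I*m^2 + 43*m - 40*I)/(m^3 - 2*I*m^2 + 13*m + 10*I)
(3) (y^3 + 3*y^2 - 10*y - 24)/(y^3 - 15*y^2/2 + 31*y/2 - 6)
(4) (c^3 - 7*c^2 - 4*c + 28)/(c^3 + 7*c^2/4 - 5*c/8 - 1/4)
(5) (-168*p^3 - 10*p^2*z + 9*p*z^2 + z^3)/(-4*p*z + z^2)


(1) = (q - 4)/(q + 4)
(2) = (m^2 + 7*I*m + 8)/(m^2 + 3*I*m - 2)
(3) = (2*y^2 + 12*y + 16)/(2*y^2 - 9*y + 4)
(4) = (8*c^2 - 72*c + 112)/(8*c^2 - 2*c - 1)
(5) = (42*p^2 + 13*p*z + z^2)/z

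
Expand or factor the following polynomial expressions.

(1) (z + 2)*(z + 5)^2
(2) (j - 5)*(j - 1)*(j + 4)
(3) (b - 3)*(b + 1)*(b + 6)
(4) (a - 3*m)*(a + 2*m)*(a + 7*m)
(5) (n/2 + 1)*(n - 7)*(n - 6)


(1) = z^3 + 12*z^2 + 45*z + 50
(2) = j^3 - 2*j^2 - 19*j + 20
(3) = b^3 + 4*b^2 - 15*b - 18
(4) = a^3 + 6*a^2*m - 13*a*m^2 - 42*m^3
(5) = n^3/2 - 11*n^2/2 + 8*n + 42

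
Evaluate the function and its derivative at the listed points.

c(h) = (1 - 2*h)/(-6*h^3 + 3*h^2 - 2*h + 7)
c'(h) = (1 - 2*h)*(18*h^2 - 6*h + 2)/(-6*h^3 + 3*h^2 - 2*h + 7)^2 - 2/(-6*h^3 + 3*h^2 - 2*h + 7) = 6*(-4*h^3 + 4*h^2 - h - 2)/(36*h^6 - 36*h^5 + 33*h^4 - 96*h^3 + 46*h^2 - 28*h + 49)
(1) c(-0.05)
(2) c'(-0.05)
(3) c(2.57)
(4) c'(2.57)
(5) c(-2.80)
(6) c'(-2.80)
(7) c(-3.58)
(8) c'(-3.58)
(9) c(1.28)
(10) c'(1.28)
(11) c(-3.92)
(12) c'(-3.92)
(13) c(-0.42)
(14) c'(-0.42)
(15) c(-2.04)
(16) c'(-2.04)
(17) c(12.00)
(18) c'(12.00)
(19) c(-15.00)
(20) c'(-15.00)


(1) = 0.15
(2) = -0.23
(3) = 0.05
(4) = -0.04
(5) = 0.04
(6) = 0.03
(7) = 0.02
(8) = 0.01
(9) = 0.48
(10) = -2.95
(11) = 0.02
(12) = 0.01
(13) = 0.21
(14) = -0.04
(15) = 0.07
(16) = 0.05
(17) = 0.00
(18) = -0.00
(19) = 0.00
(20) = 0.00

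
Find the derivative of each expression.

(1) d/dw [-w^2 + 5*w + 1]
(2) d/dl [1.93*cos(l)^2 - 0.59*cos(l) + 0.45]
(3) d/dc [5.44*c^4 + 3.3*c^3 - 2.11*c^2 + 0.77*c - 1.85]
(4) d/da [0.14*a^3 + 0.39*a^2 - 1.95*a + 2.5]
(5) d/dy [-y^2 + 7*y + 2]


(1) = 5 - 2*w
(2) = (0.59 - 3.86*cos(l))*sin(l)
(3) = 21.76*c^3 + 9.9*c^2 - 4.22*c + 0.77
(4) = 0.42*a^2 + 0.78*a - 1.95
(5) = 7 - 2*y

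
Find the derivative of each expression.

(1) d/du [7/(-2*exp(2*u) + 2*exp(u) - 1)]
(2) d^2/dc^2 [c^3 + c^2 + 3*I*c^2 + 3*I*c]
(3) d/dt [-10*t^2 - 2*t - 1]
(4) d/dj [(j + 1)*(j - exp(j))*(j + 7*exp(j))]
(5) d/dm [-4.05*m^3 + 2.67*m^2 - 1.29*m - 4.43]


(1) = (28*exp(u) - 14)*exp(u)/(2*exp(2*u) - 2*exp(u) + 1)^2
(2) = 6*c + 2 + 6*I
(3) = -20*t - 2
(4) = (1 - exp(j))*(j + 1)*(j + 7*exp(j)) + (j + 1)*(j - exp(j))*(7*exp(j) + 1) + (j - exp(j))*(j + 7*exp(j))
(5) = -12.15*m^2 + 5.34*m - 1.29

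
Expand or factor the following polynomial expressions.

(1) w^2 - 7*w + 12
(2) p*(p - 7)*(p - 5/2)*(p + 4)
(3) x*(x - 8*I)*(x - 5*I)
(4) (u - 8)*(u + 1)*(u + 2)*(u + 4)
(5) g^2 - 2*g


(1) = (w - 4)*(w - 3)
(2) = p^4 - 11*p^3/2 - 41*p^2/2 + 70*p
(3) = x^3 - 13*I*x^2 - 40*x
(4) = u^4 - u^3 - 42*u^2 - 104*u - 64
(5) = g*(g - 2)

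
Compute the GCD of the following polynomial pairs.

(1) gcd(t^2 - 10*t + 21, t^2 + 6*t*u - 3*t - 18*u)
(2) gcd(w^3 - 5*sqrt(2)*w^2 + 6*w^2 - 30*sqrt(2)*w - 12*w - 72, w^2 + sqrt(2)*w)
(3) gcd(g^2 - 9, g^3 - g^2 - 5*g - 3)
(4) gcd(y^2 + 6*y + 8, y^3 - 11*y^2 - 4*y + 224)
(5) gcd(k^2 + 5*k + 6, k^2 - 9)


(1) = t - 3
(2) = gcd((w + 6)*(w - 6*sqrt(2))*(w + sqrt(2)), w*(w + sqrt(2))) = w + sqrt(2)
(3) = gcd((g - 3)*(g + 3), (g - 3)*(g + 1)^2) = g - 3
(4) = gcd((y + 2)*(y + 4), (y - 8)*(y - 7)*(y + 4)) = y + 4
(5) = gcd((k + 2)*(k + 3), (k - 3)*(k + 3)) = k + 3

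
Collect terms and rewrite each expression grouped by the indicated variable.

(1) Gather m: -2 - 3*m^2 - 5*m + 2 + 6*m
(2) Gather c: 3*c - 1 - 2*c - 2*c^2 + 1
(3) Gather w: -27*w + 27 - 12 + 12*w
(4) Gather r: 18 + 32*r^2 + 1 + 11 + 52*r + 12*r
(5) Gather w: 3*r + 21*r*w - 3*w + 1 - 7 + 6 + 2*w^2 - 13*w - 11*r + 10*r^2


(1) = -3*m^2 + m
(2) = -2*c^2 + c
(3) = 15 - 15*w
(4) = 32*r^2 + 64*r + 30
(5) = 10*r^2 - 8*r + 2*w^2 + w*(21*r - 16)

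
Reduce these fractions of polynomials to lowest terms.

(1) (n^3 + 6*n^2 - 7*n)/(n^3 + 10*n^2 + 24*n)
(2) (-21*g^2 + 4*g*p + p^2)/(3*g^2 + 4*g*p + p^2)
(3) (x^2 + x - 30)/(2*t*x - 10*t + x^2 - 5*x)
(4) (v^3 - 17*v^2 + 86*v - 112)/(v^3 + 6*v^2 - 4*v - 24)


(1) = (n^2 + 6*n - 7)/(n^2 + 10*n + 24)
(2) = (-21*g^2 + 4*g*p + p^2)/(3*g^2 + 4*g*p + p^2)
(3) = (x + 6)/(2*t + x)
(4) = (v^2 - 15*v + 56)/(v^2 + 8*v + 12)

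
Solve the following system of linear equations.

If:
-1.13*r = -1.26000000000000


Then:
r = 1.12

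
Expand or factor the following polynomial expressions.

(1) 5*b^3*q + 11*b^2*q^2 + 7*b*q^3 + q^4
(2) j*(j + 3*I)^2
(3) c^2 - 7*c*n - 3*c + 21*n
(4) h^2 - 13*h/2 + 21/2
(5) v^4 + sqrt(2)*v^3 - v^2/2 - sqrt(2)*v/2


(1) = q*(b + q)^2*(5*b + q)
(2) = j^3 + 6*I*j^2 - 9*j
(3) = (c - 3)*(c - 7*n)
(4) = (h - 7/2)*(h - 3)
(5) = v*(v - sqrt(2)/2)*(v + sqrt(2)/2)*(v + sqrt(2))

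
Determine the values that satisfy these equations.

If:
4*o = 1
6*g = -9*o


Then:
g = -3/8
o = 1/4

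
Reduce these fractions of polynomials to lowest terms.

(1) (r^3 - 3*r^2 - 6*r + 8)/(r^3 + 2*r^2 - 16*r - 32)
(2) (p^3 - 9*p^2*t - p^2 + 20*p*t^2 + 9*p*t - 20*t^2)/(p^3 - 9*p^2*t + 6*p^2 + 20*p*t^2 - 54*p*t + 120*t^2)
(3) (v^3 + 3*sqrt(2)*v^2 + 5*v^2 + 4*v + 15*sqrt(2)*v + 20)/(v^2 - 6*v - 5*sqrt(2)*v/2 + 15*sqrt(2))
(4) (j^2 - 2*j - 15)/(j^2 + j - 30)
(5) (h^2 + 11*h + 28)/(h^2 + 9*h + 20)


(1) = (r - 1)/(r + 4)
(2) = (p - 1)/(p + 6)
(3) = (2*v^3 + v^2*(6*sqrt(2) + 10) + v*(8 + 30*sqrt(2)) + 40)/(2*v^2 + v*(-12 - 5*sqrt(2)) + 30*sqrt(2))
(4) = (j + 3)/(j + 6)
(5) = (h + 7)/(h + 5)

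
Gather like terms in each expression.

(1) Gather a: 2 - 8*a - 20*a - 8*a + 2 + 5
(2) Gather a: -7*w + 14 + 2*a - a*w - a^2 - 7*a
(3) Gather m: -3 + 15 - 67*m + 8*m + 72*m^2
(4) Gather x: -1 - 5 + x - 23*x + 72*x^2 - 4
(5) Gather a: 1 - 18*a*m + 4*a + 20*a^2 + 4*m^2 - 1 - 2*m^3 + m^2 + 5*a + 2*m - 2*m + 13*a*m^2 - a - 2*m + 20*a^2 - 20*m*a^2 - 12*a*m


(1) = 9 - 36*a
(2) = -a^2 + a*(-w - 5) - 7*w + 14
(3) = 72*m^2 - 59*m + 12
(4) = 72*x^2 - 22*x - 10
(5) = a^2*(40 - 20*m) + a*(13*m^2 - 30*m + 8) - 2*m^3 + 5*m^2 - 2*m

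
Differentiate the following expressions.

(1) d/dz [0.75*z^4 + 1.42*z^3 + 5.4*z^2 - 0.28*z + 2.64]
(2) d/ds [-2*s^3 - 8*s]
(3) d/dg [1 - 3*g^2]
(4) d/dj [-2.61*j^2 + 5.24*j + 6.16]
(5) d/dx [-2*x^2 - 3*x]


(1) = 3.0*z^3 + 4.26*z^2 + 10.8*z - 0.28
(2) = -6*s^2 - 8
(3) = -6*g
(4) = 5.24 - 5.22*j
(5) = -4*x - 3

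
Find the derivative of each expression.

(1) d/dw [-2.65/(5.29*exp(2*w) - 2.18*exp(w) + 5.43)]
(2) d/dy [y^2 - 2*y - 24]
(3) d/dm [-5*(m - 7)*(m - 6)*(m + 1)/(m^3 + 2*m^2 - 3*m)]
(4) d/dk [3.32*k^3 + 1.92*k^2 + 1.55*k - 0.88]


(1) = (28.037*exp(w) - 5.777)*exp(w)/(5.29*exp(2*w) - 2.18*exp(w) + 5.43)^2
(2) = 2*y - 2
(3) = 10*(-7*m^4 + 32*m^3 + 74*m^2 + 84*m - 63)/(m^2*(m^4 + 4*m^3 - 2*m^2 - 12*m + 9))
(4) = 9.96*k^2 + 3.84*k + 1.55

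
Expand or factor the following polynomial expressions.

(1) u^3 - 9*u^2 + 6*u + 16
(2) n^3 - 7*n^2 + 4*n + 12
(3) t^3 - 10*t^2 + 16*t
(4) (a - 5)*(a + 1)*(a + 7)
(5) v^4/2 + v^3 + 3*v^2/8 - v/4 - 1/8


(1) = (u - 8)*(u - 2)*(u + 1)
(2) = (n - 6)*(n - 2)*(n + 1)
(3) = t*(t - 8)*(t - 2)
(4) = a^3 + 3*a^2 - 33*a - 35
(5) = (v/2 + 1/2)*(v - 1/2)*(v + 1/2)*(v + 1)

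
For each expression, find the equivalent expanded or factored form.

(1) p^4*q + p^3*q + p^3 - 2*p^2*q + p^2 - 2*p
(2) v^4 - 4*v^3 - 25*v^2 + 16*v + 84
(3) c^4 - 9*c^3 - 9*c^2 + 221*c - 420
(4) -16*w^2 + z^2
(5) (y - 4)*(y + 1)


(1) = p*(p - 1)*(p + 2)*(p*q + 1)
(2) = (v - 7)*(v - 2)*(v + 2)*(v + 3)
(3) = (c - 7)*(c - 4)*(c - 3)*(c + 5)
(4) = (-4*w + z)*(4*w + z)
(5) = y^2 - 3*y - 4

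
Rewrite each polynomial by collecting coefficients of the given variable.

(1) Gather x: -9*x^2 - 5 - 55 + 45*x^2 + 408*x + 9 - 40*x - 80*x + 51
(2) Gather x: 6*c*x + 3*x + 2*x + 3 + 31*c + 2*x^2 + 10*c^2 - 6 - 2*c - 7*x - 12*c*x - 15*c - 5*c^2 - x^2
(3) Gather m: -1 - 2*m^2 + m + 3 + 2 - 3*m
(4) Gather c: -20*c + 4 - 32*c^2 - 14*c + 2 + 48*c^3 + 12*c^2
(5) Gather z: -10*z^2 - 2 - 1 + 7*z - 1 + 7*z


(1) = 36*x^2 + 288*x
(2) = 5*c^2 + 14*c + x^2 + x*(-6*c - 2) - 3
(3) = -2*m^2 - 2*m + 4
(4) = 48*c^3 - 20*c^2 - 34*c + 6
(5) = -10*z^2 + 14*z - 4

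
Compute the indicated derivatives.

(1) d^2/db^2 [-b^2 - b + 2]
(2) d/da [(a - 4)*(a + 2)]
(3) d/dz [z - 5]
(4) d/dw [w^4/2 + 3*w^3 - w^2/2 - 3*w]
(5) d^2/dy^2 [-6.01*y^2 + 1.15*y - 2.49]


(1) = -2
(2) = 2*a - 2
(3) = 1
(4) = 2*w^3 + 9*w^2 - w - 3
(5) = -12.0200000000000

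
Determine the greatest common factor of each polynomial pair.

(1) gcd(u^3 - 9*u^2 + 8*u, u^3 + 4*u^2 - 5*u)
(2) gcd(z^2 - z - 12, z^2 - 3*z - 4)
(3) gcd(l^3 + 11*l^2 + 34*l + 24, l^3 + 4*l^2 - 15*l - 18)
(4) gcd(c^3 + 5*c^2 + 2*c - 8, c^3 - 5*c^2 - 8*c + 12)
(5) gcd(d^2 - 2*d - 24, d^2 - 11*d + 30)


(1) = u^2 - u
(2) = gcd((z - 4)*(z + 3), (z - 4)*(z + 1)) = z - 4
(3) = gcd((l + 1)*(l + 4)*(l + 6), (l - 3)*(l + 1)*(l + 6)) = l^2 + 7*l + 6
(4) = gcd((c - 1)*(c + 2)*(c + 4), (c - 6)*(c - 1)*(c + 2)) = c^2 + c - 2
(5) = gcd((d - 6)*(d + 4), (d - 6)*(d - 5)) = d - 6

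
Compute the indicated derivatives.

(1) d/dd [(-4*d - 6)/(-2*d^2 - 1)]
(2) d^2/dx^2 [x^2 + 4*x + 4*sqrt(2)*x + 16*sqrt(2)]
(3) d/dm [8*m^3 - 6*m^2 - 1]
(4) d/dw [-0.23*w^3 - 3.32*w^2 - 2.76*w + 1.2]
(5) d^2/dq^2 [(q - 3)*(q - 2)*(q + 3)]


(1) = 4*(-2*d^2 - 6*d + 1)/(4*d^4 + 4*d^2 + 1)
(2) = 2
(3) = 12*m*(2*m - 1)
(4) = -0.69*w^2 - 6.64*w - 2.76
(5) = 6*q - 4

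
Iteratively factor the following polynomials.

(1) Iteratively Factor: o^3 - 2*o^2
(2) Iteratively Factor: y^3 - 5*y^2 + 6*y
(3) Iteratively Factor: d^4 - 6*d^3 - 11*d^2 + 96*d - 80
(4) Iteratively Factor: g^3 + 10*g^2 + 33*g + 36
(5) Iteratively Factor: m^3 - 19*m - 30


(1) = (o - 2)*(o^2) = o*(o - 2)*(o)
(2) = (y)*(y^2 - 5*y + 6) = y*(y - 3)*(y - 2)
(3) = (d - 4)*(d^3 - 2*d^2 - 19*d + 20) = (d - 4)*(d + 4)*(d^2 - 6*d + 5) = (d - 4)*(d - 1)*(d + 4)*(d - 5)
(4) = (g + 4)*(g^2 + 6*g + 9) = (g + 3)*(g + 4)*(g + 3)
(5) = (m + 3)*(m^2 - 3*m - 10) = (m + 2)*(m + 3)*(m - 5)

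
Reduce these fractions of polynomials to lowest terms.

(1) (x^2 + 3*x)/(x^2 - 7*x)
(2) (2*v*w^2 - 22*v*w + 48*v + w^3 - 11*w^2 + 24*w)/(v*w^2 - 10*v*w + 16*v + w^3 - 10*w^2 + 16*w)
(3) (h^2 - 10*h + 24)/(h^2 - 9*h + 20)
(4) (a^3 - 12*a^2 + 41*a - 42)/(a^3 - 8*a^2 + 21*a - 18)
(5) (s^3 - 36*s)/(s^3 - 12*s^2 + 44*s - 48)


(1) = (x + 3)/(x - 7)
(2) = (2*v*w - 6*v + w^2 - 3*w)/(v*w - 2*v + w^2 - 2*w)
(3) = (h - 6)/(h - 5)
(4) = (a - 7)/(a - 3)
(5) = (s^2 + 6*s)/(s^2 - 6*s + 8)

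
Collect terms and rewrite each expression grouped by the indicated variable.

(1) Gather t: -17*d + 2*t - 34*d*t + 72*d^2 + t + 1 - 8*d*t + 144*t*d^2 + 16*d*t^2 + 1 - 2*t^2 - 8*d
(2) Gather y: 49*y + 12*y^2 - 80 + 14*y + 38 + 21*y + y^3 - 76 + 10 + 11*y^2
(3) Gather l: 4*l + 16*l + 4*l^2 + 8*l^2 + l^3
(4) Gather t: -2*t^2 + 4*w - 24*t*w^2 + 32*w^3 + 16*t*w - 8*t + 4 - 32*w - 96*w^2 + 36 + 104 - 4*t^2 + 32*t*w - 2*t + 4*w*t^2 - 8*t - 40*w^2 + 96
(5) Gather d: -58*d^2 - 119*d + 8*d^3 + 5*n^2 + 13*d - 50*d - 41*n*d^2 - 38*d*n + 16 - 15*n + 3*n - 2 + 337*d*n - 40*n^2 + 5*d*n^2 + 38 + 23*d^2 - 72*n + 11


(1) = 72*d^2 - 25*d + t^2*(16*d - 2) + t*(144*d^2 - 42*d + 3) + 2
(2) = y^3 + 23*y^2 + 84*y - 108
(3) = l^3 + 12*l^2 + 20*l
(4) = t^2*(4*w - 6) + t*(-24*w^2 + 48*w - 18) + 32*w^3 - 136*w^2 - 28*w + 240
(5) = 8*d^3 + d^2*(-41*n - 35) + d*(5*n^2 + 299*n - 156) - 35*n^2 - 84*n + 63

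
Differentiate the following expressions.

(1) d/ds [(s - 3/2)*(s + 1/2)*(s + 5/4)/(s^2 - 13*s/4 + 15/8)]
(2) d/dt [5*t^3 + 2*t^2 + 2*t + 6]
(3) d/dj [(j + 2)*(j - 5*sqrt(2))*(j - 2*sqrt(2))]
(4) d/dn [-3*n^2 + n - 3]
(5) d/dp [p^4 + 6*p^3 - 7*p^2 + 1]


(1) = (64*s^4 - 416*s^3 + 436*s^2 + 180*s - 435)/(64*s^4 - 416*s^3 + 916*s^2 - 780*s + 225)
(2) = 15*t^2 + 4*t + 2
(3) = 3*j^2 - 14*sqrt(2)*j + 4*j - 14*sqrt(2) + 20
(4) = 1 - 6*n
(5) = 2*p*(2*p^2 + 9*p - 7)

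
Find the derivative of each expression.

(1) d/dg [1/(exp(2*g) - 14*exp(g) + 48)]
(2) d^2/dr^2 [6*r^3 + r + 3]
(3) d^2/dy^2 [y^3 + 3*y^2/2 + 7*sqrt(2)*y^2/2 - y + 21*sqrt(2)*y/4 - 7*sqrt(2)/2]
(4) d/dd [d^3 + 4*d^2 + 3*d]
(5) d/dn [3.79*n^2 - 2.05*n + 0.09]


(1) = 2*(7 - exp(g))*exp(g)/(exp(2*g) - 14*exp(g) + 48)^2
(2) = 36*r
(3) = 6*y + 3 + 7*sqrt(2)
(4) = 3*d^2 + 8*d + 3
(5) = 7.58*n - 2.05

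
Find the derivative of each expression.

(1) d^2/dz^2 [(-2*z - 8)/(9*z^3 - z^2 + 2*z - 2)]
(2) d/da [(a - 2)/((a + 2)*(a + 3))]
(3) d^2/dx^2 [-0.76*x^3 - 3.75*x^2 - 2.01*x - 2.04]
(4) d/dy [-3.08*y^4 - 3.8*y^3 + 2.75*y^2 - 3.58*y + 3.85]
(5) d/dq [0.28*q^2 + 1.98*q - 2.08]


(1) = 4*(-(z + 4)*(27*z^2 - 2*z + 2)^2 + (27*z^2 - 2*z + (z + 4)*(27*z - 1) + 2)*(9*z^3 - z^2 + 2*z - 2))/(9*z^3 - z^2 + 2*z - 2)^3
(2) = (-a^2 + 4*a + 16)/(a^4 + 10*a^3 + 37*a^2 + 60*a + 36)
(3) = -4.56*x - 7.5
(4) = -12.32*y^3 - 11.4*y^2 + 5.5*y - 3.58
(5) = 0.56*q + 1.98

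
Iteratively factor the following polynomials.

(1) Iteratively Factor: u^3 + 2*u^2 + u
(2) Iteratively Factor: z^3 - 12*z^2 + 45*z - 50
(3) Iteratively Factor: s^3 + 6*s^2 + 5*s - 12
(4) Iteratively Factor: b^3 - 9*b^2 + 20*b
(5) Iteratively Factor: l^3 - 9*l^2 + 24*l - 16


(1) = (u + 1)*(u^2 + u) = u*(u + 1)*(u + 1)
(2) = (z - 5)*(z^2 - 7*z + 10) = (z - 5)^2*(z - 2)
(3) = (s - 1)*(s^2 + 7*s + 12) = (s - 1)*(s + 3)*(s + 4)
(4) = (b - 4)*(b^2 - 5*b) = (b - 5)*(b - 4)*(b)
(5) = (l - 4)*(l^2 - 5*l + 4) = (l - 4)*(l - 1)*(l - 4)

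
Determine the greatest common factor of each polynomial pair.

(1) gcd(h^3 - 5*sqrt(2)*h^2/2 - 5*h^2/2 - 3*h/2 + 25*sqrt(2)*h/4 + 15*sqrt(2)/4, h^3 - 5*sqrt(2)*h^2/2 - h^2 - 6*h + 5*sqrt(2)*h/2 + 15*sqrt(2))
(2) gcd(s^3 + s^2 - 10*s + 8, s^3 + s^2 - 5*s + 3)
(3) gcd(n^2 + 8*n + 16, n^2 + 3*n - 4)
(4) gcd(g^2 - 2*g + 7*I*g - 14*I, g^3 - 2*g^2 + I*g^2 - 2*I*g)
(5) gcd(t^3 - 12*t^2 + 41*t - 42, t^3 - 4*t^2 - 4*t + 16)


(1) = gcd((h - 3)*(h + 1/2)*(h - 5*sqrt(2)/2), (h - 3)*(h + 2)*(h - 5*sqrt(2)/2)) = h^2 + h*(-5*sqrt(2)/2 - 3) + 15*sqrt(2)/2
(2) = gcd((s - 2)*(s - 1)*(s + 4), (s - 1)^2*(s + 3)) = s - 1
(3) = n + 4
(4) = gcd((g - 2)*(g + 7*I), g*(g - 2)*(g + I)) = g - 2
(5) = t - 2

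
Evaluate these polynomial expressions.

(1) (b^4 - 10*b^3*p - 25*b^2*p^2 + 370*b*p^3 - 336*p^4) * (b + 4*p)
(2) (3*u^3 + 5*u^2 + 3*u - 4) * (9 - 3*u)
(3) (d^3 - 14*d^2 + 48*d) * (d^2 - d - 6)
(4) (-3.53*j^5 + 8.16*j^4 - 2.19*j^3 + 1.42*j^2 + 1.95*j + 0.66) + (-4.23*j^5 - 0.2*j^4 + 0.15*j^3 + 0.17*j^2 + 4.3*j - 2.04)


(1) = b^5 - 6*b^4*p - 65*b^3*p^2 + 270*b^2*p^3 + 1144*b*p^4 - 1344*p^5
(2) = -9*u^4 + 12*u^3 + 36*u^2 + 39*u - 36
(3) = d^5 - 15*d^4 + 56*d^3 + 36*d^2 - 288*d
(4) = -7.76*j^5 + 7.96*j^4 - 2.04*j^3 + 1.59*j^2 + 6.25*j - 1.38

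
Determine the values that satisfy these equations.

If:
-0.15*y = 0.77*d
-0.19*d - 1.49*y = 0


Then:
d = 0.00
y = 0.00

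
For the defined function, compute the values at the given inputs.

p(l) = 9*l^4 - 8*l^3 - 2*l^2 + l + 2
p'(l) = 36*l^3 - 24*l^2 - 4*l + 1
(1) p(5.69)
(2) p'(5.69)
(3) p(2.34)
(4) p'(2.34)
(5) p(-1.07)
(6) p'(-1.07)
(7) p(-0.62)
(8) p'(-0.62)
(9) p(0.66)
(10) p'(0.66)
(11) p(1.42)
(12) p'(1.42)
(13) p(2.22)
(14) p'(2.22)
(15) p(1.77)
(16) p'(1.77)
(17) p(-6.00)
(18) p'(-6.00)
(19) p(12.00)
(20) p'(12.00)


(1) = 7903.08
(2) = 5833.13
(3) = 160.73
(4) = 321.49
(5) = 20.24
(6) = -66.30
(7) = 3.85
(8) = -14.33
(9) = 1.20
(10) = -1.74
(11) = 13.07
(12) = 50.00
(13) = 125.44
(14) = 267.72
(15) = 41.48
(16) = 118.36
(17) = 13316.00
(18) = -8615.00
(19) = 172526.00
(20) = 58705.00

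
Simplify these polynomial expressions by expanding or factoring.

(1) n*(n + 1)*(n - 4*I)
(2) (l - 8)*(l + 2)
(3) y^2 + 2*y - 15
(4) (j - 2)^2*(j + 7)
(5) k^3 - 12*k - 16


(1) = n^3 + n^2 - 4*I*n^2 - 4*I*n
(2) = l^2 - 6*l - 16
(3) = (y - 3)*(y + 5)
(4) = j^3 + 3*j^2 - 24*j + 28
(5) = (k - 4)*(k + 2)^2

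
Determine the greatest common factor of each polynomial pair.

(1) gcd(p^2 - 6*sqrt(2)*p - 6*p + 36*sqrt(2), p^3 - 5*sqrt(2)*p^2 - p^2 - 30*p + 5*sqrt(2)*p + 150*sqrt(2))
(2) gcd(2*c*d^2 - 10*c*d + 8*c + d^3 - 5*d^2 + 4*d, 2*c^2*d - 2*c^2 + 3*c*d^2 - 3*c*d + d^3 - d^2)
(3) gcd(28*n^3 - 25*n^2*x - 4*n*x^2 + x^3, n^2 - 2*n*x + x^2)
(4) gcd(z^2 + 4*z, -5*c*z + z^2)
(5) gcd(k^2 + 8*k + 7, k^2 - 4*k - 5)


(1) = gcd((p - 6)*(p - 6*sqrt(2)), (p - 6)*(p + 5)*(p - 5*sqrt(2))) = p - 6
(2) = 2*c*d - 2*c + d^2 - d
(3) = gcd((-7*n + x)*(-n + x)*(4*n + x), (-n + x)^2) = -n + x
(4) = gcd(z*(z + 4), z*(-5*c + z)) = z
(5) = gcd((k + 1)*(k + 7), (k - 5)*(k + 1)) = k + 1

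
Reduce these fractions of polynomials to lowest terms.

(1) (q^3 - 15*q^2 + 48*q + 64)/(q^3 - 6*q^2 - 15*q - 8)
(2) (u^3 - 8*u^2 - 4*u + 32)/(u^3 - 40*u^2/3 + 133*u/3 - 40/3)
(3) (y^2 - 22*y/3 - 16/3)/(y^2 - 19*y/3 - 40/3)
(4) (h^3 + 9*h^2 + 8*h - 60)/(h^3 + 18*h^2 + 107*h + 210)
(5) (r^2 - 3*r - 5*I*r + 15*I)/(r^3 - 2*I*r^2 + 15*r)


(1) = (q - 8)/(q + 1)
(2) = (3*u^2 - 12)/(3*u^2 - 16*u + 5)
(3) = (3*y + 2)/(3*y + 5)
(4) = (h - 2)/(h + 7)
(5) = (r - 3)/(r^2 + 3*I*r)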